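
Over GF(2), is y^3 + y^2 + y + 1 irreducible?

No

Write m(y) = y^3 + y^2 + y + 1.
Check for roots in GF(2): m(0) = 1; m(1) = 0 → root.
m(1) = 0, so (y − 1) divides m(y); m is reducible.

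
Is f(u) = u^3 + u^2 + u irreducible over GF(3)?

No

Check for roots in GF(3): f(0) = 0 → root; f(1) = 0 → root; f(2) = 2.
f(0) = 0, so (u) divides f(u); f is reducible.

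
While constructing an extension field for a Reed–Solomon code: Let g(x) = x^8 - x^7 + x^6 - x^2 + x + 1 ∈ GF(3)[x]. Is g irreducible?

Yes

Check for roots in GF(3): g(0) = 1; g(1) = 2; g(2) = 2.
No roots, so no linear factors.
Monic irreducibles of degree 2 over GF(3): x^2 + 1, x^2 + x - 1, x^2 - x - 1.
None of them divide g (all give nonzero remainder).
Degree-3 irreducible divisors: test the 8 monic irreducibles of degree 3 over GF(3).
None of them divide g (all give nonzero remainder).
Degree-4 irreducible divisors: test the 18 monic irreducibles of degree 4 over GF(3).
None of them divide g (all give nonzero remainder).
No irreducible factor of degree ≤ 4 exists, so g is irreducible over GF(3).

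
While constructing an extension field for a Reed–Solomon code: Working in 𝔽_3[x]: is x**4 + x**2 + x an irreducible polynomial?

Write m(x) = x**4 + x**2 + x.
Check for roots in 𝔽_3: m(0) = 0 → root; m(1) = 0 → root; m(2) = 1.
m(0) = 0, so (x) divides m(x); m is reducible.

No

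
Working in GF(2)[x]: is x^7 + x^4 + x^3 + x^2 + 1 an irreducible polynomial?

Yes

Write g(x) = x^7 + x^4 + x^3 + x^2 + 1.
Check for roots in GF(2): g(0) = 1; g(1) = 1.
No roots, so no linear factors.
Monic irreducibles of degree 2 over GF(2): x^2 + x + 1.
None of them divide g (all give nonzero remainder).
Monic irreducibles of degree 3 over GF(2): x^3 + x + 1, x^3 + x^2 + 1.
None of them divide g (all give nonzero remainder).
No irreducible factor of degree ≤ 3 exists, so g is irreducible over GF(2).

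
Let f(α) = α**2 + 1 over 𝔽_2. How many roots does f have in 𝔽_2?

1

Evaluate at each of the 2 elements of 𝔽_2:
f(0) = 1; f(1) = 0 → root.
Roots: {1}.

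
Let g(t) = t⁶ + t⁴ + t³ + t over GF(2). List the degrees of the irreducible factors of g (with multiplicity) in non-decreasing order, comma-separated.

1, 1, 1, 1, 2

Roots in GF(2): g(0) = 0 → root; g(1) = 0 → root.
Linear factors from roots: (t), (t + 1).
Complete factorization: g(t) = (t)·(t + 1)^3·(t² + t + 1).
Factor degrees with multiplicity: 1 + 1 + 1 + 1 + 2 = 6.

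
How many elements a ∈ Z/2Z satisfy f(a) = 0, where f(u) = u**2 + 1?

1

Evaluate at each of the 2 elements of Z/2Z:
f(0) = 1; f(1) = 0 → root.
Roots: {1}.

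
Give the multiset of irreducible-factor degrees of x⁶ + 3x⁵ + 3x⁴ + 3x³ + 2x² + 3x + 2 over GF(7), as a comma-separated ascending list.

Write h(x) = x⁶ + 3x⁵ + 3x⁴ + 3x³ + 2x² + 3x + 2.
Complete factorization: h(x) = (x² + 3x + 1)·(x² + 3x + 6)·(x² + 4x + 5).
Factor degrees with multiplicity: 2 + 2 + 2 = 6.

2, 2, 2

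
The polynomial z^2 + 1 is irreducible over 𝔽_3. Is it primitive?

No

Write f(z) = z^2 + 1.
|GF(3^2)^×| = 3^2 − 1 = 8. Prime factorization: 8 = 2^3.
f is primitive ⇔ z has order 8 in GF(3)[z]/(f), i.e. z^(8/q) ≠ 1 for each prime q | 8.
z^(4) mod f = 1
Since z^(4) = 1, the order of z divides 4 < 8; not primitive.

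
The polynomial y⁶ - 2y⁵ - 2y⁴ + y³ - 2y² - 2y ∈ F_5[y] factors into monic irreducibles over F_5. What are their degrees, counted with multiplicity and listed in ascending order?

1, 1, 2, 2

Write g(y) = y⁶ - 2y⁵ - 2y⁴ + y³ - 2y² - 2y.
Roots in F_5: g(0) = 0 → root; g(1) = 4; g(2) = 4; g(3) = 4; g(4) = 0 → root.
Linear factors from roots: (y), (y + 1).
Complete factorization: g(y) = (y)·(y + 1)·(y² - 2y - 2)·(y² - y + 1).
Factor degrees with multiplicity: 1 + 1 + 2 + 2 = 6.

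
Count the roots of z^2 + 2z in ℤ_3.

Write f(z) = z^2 + 2z.
Evaluate at each of the 3 elements of ℤ_3:
f(0) = 0 → root; f(1) = 0 → root; f(2) = 2.
Roots: {0, 1}.

2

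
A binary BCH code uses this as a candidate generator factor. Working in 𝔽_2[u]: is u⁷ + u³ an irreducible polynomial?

Write m(u) = u⁷ + u³.
Check for roots in 𝔽_2: m(0) = 0 → root; m(1) = 0 → root.
m(0) = 0, so (u) divides m(u); m is reducible.

No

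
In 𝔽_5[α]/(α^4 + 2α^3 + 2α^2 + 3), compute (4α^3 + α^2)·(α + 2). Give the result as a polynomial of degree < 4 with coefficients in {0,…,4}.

Multiply in 𝔽_5[α]: (4α^3 + α^2)·(α + 2) = 4α^4 + 4α^3 + 2α^2.
Reduce using α^4 ≡ 3α^3 + 3α^2 + 2 (mod α^4 + 2α^3 + 2α^2 + 3).
Reduced: α^3 + 4α^2 + 3.

α^3 + 4α^2 + 3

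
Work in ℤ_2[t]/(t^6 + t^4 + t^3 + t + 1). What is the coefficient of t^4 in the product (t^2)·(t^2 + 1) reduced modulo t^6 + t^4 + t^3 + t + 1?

Multiply in ℤ_2[t]: (t^2)·(t^2 + 1) = t^4 + t^2.
Reduced: t^4 + t^2.

1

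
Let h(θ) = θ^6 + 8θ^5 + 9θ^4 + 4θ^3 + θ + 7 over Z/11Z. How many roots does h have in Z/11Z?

Evaluate at each of the 11 elements of Z/11Z:
h(0) = 7; h(1) = 8; h(2) = 10; h(3) = 0 → root; h(4) = 9; h(5) = 1; h(6) = 9; h(7) = 1; h(8) = 4; h(9) = 2; h(10) = 4.
Roots: {3}.

1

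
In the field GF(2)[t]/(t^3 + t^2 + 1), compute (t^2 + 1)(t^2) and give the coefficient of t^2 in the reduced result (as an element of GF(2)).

Multiply in GF(2)[t]: (t^2 + 1)·(t^2) = t^4 + t^2.
Reduce using t^3 ≡ t^2 + 1 (mod t^3 + t^2 + 1).
Reduced: t + 1.

0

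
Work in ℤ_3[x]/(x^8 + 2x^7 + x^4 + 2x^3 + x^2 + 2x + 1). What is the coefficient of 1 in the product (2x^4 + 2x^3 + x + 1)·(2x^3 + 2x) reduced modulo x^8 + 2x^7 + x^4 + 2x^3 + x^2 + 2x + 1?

0

Multiply in ℤ_3[x]: (2x^4 + 2x^3 + x + 1)·(2x^3 + 2x) = x^7 + x^6 + x^5 + 2x^3 + 2x^2 + 2x.
Reduced: x^7 + x^6 + x^5 + 2x^3 + 2x^2 + 2x.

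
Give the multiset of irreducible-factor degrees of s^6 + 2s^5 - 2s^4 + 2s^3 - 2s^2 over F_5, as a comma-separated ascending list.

1, 1, 2, 2

Write h(s) = s^6 + 2s^5 - 2s^4 + 2s^3 - 2s^2.
Roots in F_5: h(0) = 0 → root; h(1) = 1; h(2) = 4; h(3) = 4; h(4) = 3.
Linear factors from roots: (s).
Complete factorization: h(s) = (s)^2·(s^2 - 2s - 1)·(s^2 - s + 2).
Factor degrees with multiplicity: 1 + 1 + 2 + 2 = 6.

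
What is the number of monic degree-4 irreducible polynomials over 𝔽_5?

x^(5^4) − x is the product of all monic irreducibles of degree dividing 4; Möbius inversion gives N = (1/4) Σ μ(4/d)·5^d.
Divisors of 4: 1, 2, 4; μ(4/d) for each: 0, -1, 1.
Σ = − 5^2 + 5^4 = 600.
N = 600/4 = 150.

150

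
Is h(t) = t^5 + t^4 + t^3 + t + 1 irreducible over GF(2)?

Yes

Check for roots in GF(2): h(0) = 1; h(1) = 1.
No roots, so no linear factors.
Monic irreducibles of degree 2 over GF(2): t^2 + t + 1.
None of them divide h (all give nonzero remainder).
No irreducible factor of degree ≤ 2 exists, so h is irreducible over GF(2).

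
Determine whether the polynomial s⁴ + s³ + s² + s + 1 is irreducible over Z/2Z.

Write m(s) = s⁴ + s³ + s² + s + 1.
Check for roots in Z/2Z: m(0) = 1; m(1) = 1.
No roots, so no linear factors.
Monic irreducibles of degree 2 over GF(2): s² + s + 1.
None of them divide m (all give nonzero remainder).
No irreducible factor of degree ≤ 2 exists, so m is irreducible over GF(2).

Yes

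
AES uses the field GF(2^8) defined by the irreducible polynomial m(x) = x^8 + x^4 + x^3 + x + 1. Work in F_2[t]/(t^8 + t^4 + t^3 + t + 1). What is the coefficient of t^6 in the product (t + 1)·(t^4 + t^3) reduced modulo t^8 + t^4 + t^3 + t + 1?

Multiply in F_2[t]: (t + 1)·(t^4 + t^3) = t^5 + t^3.
Reduced: t^5 + t^3.

0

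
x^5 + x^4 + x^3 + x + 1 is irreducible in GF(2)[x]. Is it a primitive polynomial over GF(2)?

Write f(x) = x^5 + x^4 + x^3 + x + 1.
|GF(2^5)^×| = 2^5 − 1 = 31. Prime factorization: 31 = 31.
f is primitive ⇔ x has order 31 in GF(2)[x]/(f), i.e. x^(31/q) ≠ 1 for each prime q | 31.
x^(1) mod f = x.
None equal 1, so x has full order 31; f is primitive.

Yes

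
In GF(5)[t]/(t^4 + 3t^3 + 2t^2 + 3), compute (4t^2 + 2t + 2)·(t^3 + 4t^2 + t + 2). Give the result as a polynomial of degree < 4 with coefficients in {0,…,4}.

3t^3 + t^2 + 4t + 1

Multiply in GF(5)[t]: (4t^2 + 2t + 2)·(t^3 + 4t^2 + t + 2) = 4t^5 + 3t^4 + 4t^3 + 3t^2 + t + 4.
Reduce using t^4 ≡ 2t^3 + 3t^2 + 2 (mod t^4 + 3t^3 + 2t^2 + 3).
Reduced: 3t^3 + t^2 + 4t + 1.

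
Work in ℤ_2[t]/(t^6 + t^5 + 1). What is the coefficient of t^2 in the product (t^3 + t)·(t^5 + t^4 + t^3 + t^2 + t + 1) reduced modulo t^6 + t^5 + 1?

0

Multiply in ℤ_2[t]: (t^3 + t)·(t^5 + t^4 + t^3 + t^2 + t + 1) = t^8 + t^7 + t^2 + t.
Reduce using t^6 ≡ t^5 + 1 (mod t^6 + t^5 + 1).
Reduced: t.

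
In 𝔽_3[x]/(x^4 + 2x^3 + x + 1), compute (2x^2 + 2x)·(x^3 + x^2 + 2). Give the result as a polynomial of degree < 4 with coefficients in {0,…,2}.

Multiply in 𝔽_3[x]: (2x^2 + 2x)·(x^3 + x^2 + 2) = 2x^5 + x^4 + 2x^3 + x^2 + x.
Reduce using x^4 ≡ x^3 + 2x + 2 (mod x^4 + 2x^3 + x + 1).
Reduced: 2x^3 + 2x^2 + 2x.

2x^3 + 2x^2 + 2x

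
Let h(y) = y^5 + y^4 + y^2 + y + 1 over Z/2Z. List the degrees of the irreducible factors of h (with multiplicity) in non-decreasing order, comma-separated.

Roots in Z/2Z: h(0) = 1; h(1) = 1.
Complete factorization: h(y) = (y^5 + y^4 + y^2 + y + 1).
Factor degrees with multiplicity: 5 = 5.

5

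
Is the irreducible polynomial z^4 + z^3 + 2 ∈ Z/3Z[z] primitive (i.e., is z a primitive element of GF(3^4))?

Write f(z) = z^4 + z^3 + 2.
|GF(3^4)^×| = 3^4 − 1 = 80. Prime factorization: 80 = 2^4·5.
f is primitive ⇔ z has order 80 in GF(3)[z]/(f), i.e. z^(80/q) ≠ 1 for each prime q | 80.
z^(40) mod f = 2.
z^(16) mod f = 2z^2 + 2z + 2.
None equal 1, so z has full order 80; f is primitive.

Yes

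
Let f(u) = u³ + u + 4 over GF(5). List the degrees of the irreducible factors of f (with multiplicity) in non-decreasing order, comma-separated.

3

Roots in GF(5): f(0) = 4; f(1) = 1; f(2) = 4; f(3) = 4; f(4) = 2.
Complete factorization: f(u) = (u³ + u + 4).
Factor degrees with multiplicity: 3 = 3.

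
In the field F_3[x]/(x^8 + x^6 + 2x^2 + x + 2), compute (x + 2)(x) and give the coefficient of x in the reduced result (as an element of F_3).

Multiply in F_3[x]: (x + 2)·(x) = x^2 + 2x.
Reduced: x^2 + 2x.

2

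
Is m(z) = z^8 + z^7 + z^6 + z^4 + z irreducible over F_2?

Check for roots in F_2: m(0) = 0 → root; m(1) = 1.
m(0) = 0, so (z) divides m(z); m is reducible.

No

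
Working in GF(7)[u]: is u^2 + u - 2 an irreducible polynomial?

No

Write h(u) = u^2 + u - 2.
Check for roots in GF(7): h(0) = 5; h(1) = 0 → root; h(2) = 4; h(3) = 3; h(4) = 4; h(5) = 0 → root; h(6) = 5.
h(1) = 0, so (u − 1) divides h(u); h is reducible.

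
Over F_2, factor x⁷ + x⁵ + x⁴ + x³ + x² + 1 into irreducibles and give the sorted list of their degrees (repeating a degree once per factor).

1, 2, 2, 2

Write f(x) = x⁷ + x⁵ + x⁴ + x³ + x² + 1.
Roots in F_2: f(0) = 1; f(1) = 0 → root.
Linear factors from roots: (x + 1).
Complete factorization: f(x) = (x + 1)·(x² + x + 1)^3.
Factor degrees with multiplicity: 1 + 2 + 2 + 2 = 7.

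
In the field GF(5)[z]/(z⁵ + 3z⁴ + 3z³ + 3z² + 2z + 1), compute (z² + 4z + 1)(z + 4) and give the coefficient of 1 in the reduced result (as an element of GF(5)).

Multiply in GF(5)[z]: (z² + 4z + 1)·(z + 4) = z³ + 3z² + 2z + 4.
Reduced: z³ + 3z² + 2z + 4.

4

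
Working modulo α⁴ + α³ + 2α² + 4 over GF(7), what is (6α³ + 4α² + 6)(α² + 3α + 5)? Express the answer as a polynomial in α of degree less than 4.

Multiply in GF(7)[α]: (6α³ + 4α² + 6)·(α² + 3α + 5) = 6α⁵ + α⁴ + 5α² + 4α + 2.
Reduce using α⁴ ≡ 6α³ + 5α² + 3 (mod α⁴ + α³ + 2α² + 4).
Reduced: α² + α + 1.

α^2 + α + 1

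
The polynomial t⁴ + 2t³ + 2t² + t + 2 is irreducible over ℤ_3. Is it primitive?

Yes

Write f(t) = t⁴ + 2t³ + 2t² + t + 2.
|GF(3^4)^×| = 3^4 − 1 = 80. Prime factorization: 80 = 2^4·5.
f is primitive ⇔ t has order 80 in GF(3)[t]/(f), i.e. t^(80/q) ≠ 1 for each prime q | 80.
t^(40) mod f = 2.
t^(16) mod f = t² + 2t.
None equal 1, so t has full order 80; f is primitive.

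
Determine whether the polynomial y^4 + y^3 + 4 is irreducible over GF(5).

Yes

Write m(y) = y^4 + y^3 + 4.
Check for roots in GF(5): m(0) = 4; m(1) = 1; m(2) = 3; m(3) = 2; m(4) = 4.
No roots, so no linear factors.
Degree-2 irreducible divisors: test the 10 monic irreducibles of degree 2 over GF(5).
None of them divide m (all give nonzero remainder).
No irreducible factor of degree ≤ 2 exists, so m is irreducible over GF(5).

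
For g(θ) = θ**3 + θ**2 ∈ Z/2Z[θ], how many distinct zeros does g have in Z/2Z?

2

Evaluate at each of the 2 elements of Z/2Z:
g(0) = 0 → root; g(1) = 0 → root.
Roots: {0, 1}.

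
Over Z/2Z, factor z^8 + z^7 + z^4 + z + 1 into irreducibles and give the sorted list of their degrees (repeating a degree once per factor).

2, 2, 4

Write g(z) = z^8 + z^7 + z^4 + z + 1.
Roots in Z/2Z: g(0) = 1; g(1) = 1.
Complete factorization: g(z) = (z^2 + z + 1)^2·(z^4 + z^3 + z^2 + z + 1).
Factor degrees with multiplicity: 2 + 2 + 4 = 8.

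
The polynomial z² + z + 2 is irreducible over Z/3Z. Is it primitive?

Yes

Write f(z) = z² + z + 2.
|GF(3^2)^×| = 3^2 − 1 = 8. Prime factorization: 8 = 2^3.
f is primitive ⇔ z has order 8 in GF(3)[z]/(f), i.e. z^(8/q) ≠ 1 for each prime q | 8.
z^(4) mod f = 2.
None equal 1, so z has full order 8; f is primitive.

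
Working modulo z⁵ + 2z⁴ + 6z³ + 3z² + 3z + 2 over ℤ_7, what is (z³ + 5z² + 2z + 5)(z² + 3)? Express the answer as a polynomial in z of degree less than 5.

Multiply in ℤ_7[z]: (z³ + 5z² + 2z + 5)·(z² + 3) = z⁵ + 5z⁴ + 5z³ + 6z² + 6z + 1.
Reduce using z⁵ ≡ 5z⁴ + z³ + 4z² + 4z + 5 (mod z⁵ + 2z⁴ + 6z³ + 3z² + 3z + 2).
Reduced: 3z⁴ + 6z³ + 3z² + 3z + 6.

3z^4 + 6z^3 + 3z^2 + 3z + 6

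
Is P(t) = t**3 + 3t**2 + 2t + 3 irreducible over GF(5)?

Check for roots in GF(5): P(0) = 3; P(1) = 4; P(2) = 2; P(3) = 3; P(4) = 3.
No roots. A degree-3 polynomial over a field with no linear factor is irreducible.

Yes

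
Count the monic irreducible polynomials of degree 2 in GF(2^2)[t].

Gauss's count: N_{4}(2) = (1/2) Σ_{d|2} μ(2/d)·4^d.
Divisors of 2: 1, 2; μ(2/d) for each: -1, 1.
Σ = − 4^1 + 4^2 = 12.
N = 12/2 = 6.

6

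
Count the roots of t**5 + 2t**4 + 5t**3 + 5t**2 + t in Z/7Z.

5

Write h(t) = t**5 + 2t**4 + 5t**3 + 5t**2 + t.
Evaluate at each of the 7 elements of Z/7Z:
h(0) = 0 → root; h(1) = 0 → root; h(2) = 0 → root; h(3) = 0 → root; h(4) = 1; h(5) = 6; h(6) = 0 → root.
Roots: {0, 1, 2, 3, 6}.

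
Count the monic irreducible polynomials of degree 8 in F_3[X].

By the necklace-counting formula, N_3(8) = (1/8) Σ_{d|8} μ(8/d)·3^d.
Divisors of 8: 1, 2, 4, 8; μ(8/d) for each: 0, 0, -1, 1.
Σ = − 3^4 + 3^8 = 6480.
N = 6480/8 = 810.

810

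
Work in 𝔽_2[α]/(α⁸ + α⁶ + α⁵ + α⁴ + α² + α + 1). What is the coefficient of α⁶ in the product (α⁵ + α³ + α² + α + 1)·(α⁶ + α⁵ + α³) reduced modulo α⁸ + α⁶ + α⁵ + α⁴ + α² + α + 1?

1

Multiply in 𝔽_2[α]: (α⁵ + α³ + α² + α + 1)·(α⁶ + α⁵ + α³) = α¹¹ + α¹⁰ + α⁹ + α⁸ + α⁶ + α⁴ + α³.
Reduce using α⁸ ≡ α⁶ + α⁵ + α⁴ + α² + α + 1 (mod α⁸ + α⁶ + α⁵ + α⁴ + α² + α + 1).
Reduced: α⁶ + α³ + α + 1.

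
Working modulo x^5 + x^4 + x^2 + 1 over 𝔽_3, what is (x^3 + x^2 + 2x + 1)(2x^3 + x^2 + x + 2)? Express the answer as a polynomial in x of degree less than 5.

Multiply in 𝔽_3[x]: (x^3 + x^2 + 2x + 1)·(2x^3 + x^2 + x + 2) = 2x^6 + x^3 + 2x^2 + 2x + 2.
Reduce using x^5 ≡ 2x^4 + 2x^2 + 2 (mod x^5 + x^4 + x^2 + 1).
Reduced: 2x^4 + 2x^3 + x^2 + 1.

2x^4 + 2x^3 + x^2 + 1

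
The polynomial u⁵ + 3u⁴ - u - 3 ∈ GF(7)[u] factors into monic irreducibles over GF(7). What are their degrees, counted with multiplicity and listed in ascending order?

1, 1, 1, 2

Write f(u) = u⁵ + 3u⁴ - u - 3.
Linear factors from roots: (u - 1), (u + 3), (u + 1).
Complete factorization: f(u) = (u + 1)·(u + 3)·(u - 1)·(u² + 1).
Factor degrees with multiplicity: 1 + 1 + 1 + 2 = 5.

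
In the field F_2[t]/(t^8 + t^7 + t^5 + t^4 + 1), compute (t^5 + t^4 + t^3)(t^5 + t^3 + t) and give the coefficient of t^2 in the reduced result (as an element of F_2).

1

Multiply in F_2[t]: (t^5 + t^4 + t^3)·(t^5 + t^3 + t) = t^10 + t^9 + t^7 + t^5 + t^4.
Reduce using t^8 ≡ t^7 + t^5 + t^4 + 1 (mod t^8 + t^7 + t^5 + t^4 + 1).
Reduced: t^6 + t^5 + t^4 + t^2.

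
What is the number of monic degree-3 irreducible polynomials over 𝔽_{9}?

x^(9^3) − x is the product of all monic irreducibles of degree dividing 3; Möbius inversion gives N = (1/3) Σ μ(3/d)·9^d.
Divisors of 3: 1, 3; μ(3/d) for each: -1, 1.
Σ = − 9^1 + 9^3 = 720.
N = 720/3 = 240.

240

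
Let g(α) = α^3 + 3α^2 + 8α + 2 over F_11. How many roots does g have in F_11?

3

Evaluate at each of the 11 elements of F_11:
g(0) = 2; g(1) = 3; g(2) = 5; g(3) = 3; g(4) = 3; g(5) = 0 → root; g(6) = 0 → root; g(7) = 9; g(8) = 0 → root; g(9) = 1; g(10) = 7.
Roots: {5, 6, 8}.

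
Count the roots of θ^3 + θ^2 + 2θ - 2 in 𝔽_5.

Write h(θ) = θ^3 + θ^2 + 2θ - 2.
Evaluate at each of the 5 elements of 𝔽_5:
h(0) = 3; h(1) = 2; h(2) = 4; h(3) = 0 → root; h(4) = 1.
Roots: {3}.

1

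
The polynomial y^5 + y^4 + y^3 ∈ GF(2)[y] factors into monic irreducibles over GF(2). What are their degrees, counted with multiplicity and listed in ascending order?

Write f(y) = y^5 + y^4 + y^3.
Roots in GF(2): f(0) = 0 → root; f(1) = 1.
Linear factors from roots: (y).
Complete factorization: f(y) = (y)^3·(y^2 + y + 1).
Factor degrees with multiplicity: 1 + 1 + 1 + 2 = 5.

1, 1, 1, 2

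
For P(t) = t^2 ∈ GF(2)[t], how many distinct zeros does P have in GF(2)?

1

Evaluate at each of the 2 elements of GF(2):
P(0) = 0 → root; P(1) = 1.
Roots: {0}.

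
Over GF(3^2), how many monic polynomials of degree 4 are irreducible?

1620

Gauss's count: N_{9}(4) = (1/4) Σ_{d|4} μ(4/d)·9^d.
Divisors of 4: 1, 2, 4; μ(4/d) for each: 0, -1, 1.
Σ = − 9^2 + 9^4 = 6480.
N = 6480/4 = 1620.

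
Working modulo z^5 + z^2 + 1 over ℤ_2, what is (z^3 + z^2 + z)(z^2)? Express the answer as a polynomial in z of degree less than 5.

z^4 + z^3 + z^2 + 1

Multiply in ℤ_2[z]: (z^3 + z^2 + z)·(z^2) = z^5 + z^4 + z^3.
Reduce using z^5 ≡ z^2 + 1 (mod z^5 + z^2 + 1).
Reduced: z^4 + z^3 + z^2 + 1.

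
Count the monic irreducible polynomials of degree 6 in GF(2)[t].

Gauss's count: N_{2}(6) = (1/6) Σ_{d|6} μ(6/d)·2^d.
Divisors of 6: 1, 2, 3, 6; μ(6/d) for each: 1, -1, -1, 1.
Σ = 2^1 − 2^2 − 2^3 + 2^6 = 54.
N = 54/6 = 9.

9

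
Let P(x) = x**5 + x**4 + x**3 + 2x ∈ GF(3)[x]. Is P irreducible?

Check for roots in GF(3): P(0) = 0 → root; P(1) = 2; P(2) = 0 → root.
P(0) = 0, so (x) divides P(x); P is reducible.

No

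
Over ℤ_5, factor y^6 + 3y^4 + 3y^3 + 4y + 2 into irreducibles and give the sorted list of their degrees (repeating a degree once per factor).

Write h(y) = y^6 + 3y^4 + 3y^3 + 4y + 2.
Roots in ℤ_5: h(0) = 2; h(1) = 3; h(2) = 1; h(3) = 2; h(4) = 4.
Complete factorization: h(y) = (y^6 + 3y^4 + 3y^3 + 4y + 2).
Factor degrees with multiplicity: 6 = 6.

6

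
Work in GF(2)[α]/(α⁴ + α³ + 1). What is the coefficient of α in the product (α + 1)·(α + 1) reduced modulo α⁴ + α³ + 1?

Multiply in GF(2)[α]: (α + 1)·(α + 1) = α² + 1.
Reduced: α² + 1.

0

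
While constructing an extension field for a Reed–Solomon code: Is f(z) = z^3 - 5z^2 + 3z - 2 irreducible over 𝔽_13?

No

Check each element of 𝔽_13 for a root: f(0)=11, f(1)=10, f(2)=5, f(3)=2, f(4)=7, f(5)=0, f(6)=0, f(7)=0, f(8)=6, f(9)=11, f(10)=8, f(11)=3, f(12)=2.
f(5) = 0, so (z − 5) divides f(z); f is reducible.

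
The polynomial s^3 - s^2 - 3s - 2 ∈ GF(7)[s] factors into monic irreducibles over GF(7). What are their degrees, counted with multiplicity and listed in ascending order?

Write f(s) = s^3 - s^2 - 3s - 2.
Linear factors from roots: (s - 3).
Complete factorization: f(s) = (s - 3)·(s^2 + 2s + 3).
Factor degrees with multiplicity: 1 + 2 = 3.

1, 2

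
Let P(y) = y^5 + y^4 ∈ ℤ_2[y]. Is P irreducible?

No

Check for roots in ℤ_2: P(0) = 0 → root; P(1) = 0 → root.
P(0) = 0, so (y) divides P(y); P is reducible.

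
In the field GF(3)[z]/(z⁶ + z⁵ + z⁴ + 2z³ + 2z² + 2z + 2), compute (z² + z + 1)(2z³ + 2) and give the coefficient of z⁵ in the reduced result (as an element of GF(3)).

2

Multiply in GF(3)[z]: (z² + z + 1)·(2z³ + 2) = 2z⁵ + 2z⁴ + 2z³ + 2z² + 2z + 2.
Reduced: 2z⁵ + 2z⁴ + 2z³ + 2z² + 2z + 2.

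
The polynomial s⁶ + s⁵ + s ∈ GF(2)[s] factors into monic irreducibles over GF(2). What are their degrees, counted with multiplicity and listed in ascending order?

1, 2, 3

Write h(s) = s⁶ + s⁵ + s.
Roots in GF(2): h(0) = 0 → root; h(1) = 1.
Linear factors from roots: (s).
Complete factorization: h(s) = (s)·(s² + s + 1)·(s³ + s + 1).
Factor degrees with multiplicity: 1 + 2 + 3 = 6.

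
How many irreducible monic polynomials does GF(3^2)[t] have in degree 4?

By the necklace-counting formula, N_9(4) = (1/4) Σ_{d|4} μ(4/d)·9^d.
Divisors of 4: 1, 2, 4; μ(4/d) for each: 0, -1, 1.
Σ = − 9^2 + 9^4 = 6480.
N = 6480/4 = 1620.

1620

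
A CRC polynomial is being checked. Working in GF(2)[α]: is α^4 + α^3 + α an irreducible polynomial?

Write h(α) = α^4 + α^3 + α.
Check for roots in GF(2): h(0) = 0 → root; h(1) = 1.
h(0) = 0, so (α) divides h(α); h is reducible.

No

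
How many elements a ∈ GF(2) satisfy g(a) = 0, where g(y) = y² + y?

2

Evaluate at each of the 2 elements of GF(2):
g(0) = 0 → root; g(1) = 0 → root.
Roots: {0, 1}.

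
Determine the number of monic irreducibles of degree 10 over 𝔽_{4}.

Gauss's count: N_{4}(10) = (1/10) Σ_{d|10} μ(10/d)·4^d.
Divisors of 10: 1, 2, 5, 10; μ(10/d) for each: 1, -1, -1, 1.
Σ = 4^1 − 4^2 − 4^5 + 4^10 = 1047540.
N = 1047540/10 = 104754.

104754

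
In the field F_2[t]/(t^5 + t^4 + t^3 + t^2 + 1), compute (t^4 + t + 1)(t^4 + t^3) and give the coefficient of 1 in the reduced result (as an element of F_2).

Multiply in F_2[t]: (t^4 + t + 1)·(t^4 + t^3) = t^8 + t^7 + t^5 + t^3.
Reduce using t^5 ≡ t^4 + t^3 + t^2 + 1 (mod t^5 + t^4 + t^3 + t^2 + 1).
Reduced: t^2 + t + 1.

1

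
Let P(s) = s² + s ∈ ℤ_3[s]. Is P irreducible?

No

Check for roots in ℤ_3: P(0) = 0 → root; P(1) = 2; P(2) = 0 → root.
P(0) = 0, so (s) divides P(s); P is reducible.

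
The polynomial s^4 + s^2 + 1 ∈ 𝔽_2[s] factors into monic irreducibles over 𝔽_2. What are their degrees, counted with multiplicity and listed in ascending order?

2, 2

Write g(s) = s^4 + s^2 + 1.
Roots in 𝔽_2: g(0) = 1; g(1) = 1.
Complete factorization: g(s) = (s^2 + s + 1)^2.
Factor degrees with multiplicity: 2 + 2 = 4.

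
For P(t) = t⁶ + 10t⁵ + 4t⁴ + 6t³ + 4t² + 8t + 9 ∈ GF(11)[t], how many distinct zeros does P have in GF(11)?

2

Evaluate at each of the 11 elements of GF(11):
P(0) = 9; P(1) = 9; P(2) = 9; P(3) = 7; P(4) = 9; P(5) = 4; P(6) = 10; P(7) = 4; P(8) = 0 → root; P(9) = 0 → root; P(10) = 5.
Roots: {8, 9}.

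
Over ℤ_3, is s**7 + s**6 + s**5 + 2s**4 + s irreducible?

No

Write m(s) = s**7 + s**6 + s**5 + 2s**4 + s.
Check for roots in ℤ_3: m(0) = 0 → root; m(1) = 0 → root; m(2) = 0 → root.
m(0) = 0, so (s) divides m(s); m is reducible.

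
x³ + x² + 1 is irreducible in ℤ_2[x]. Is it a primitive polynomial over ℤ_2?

Yes

Write f(x) = x³ + x² + 1.
|GF(2^3)^×| = 2^3 − 1 = 7. Prime factorization: 7 = 7.
f is primitive ⇔ x has order 7 in GF(2)[x]/(f), i.e. x^(7/q) ≠ 1 for each prime q | 7.
x^(1) mod f = x.
None equal 1, so x has full order 7; f is primitive.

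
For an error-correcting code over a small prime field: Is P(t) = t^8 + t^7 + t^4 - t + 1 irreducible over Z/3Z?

Check for roots in Z/3Z: P(0) = 1; P(1) = 0 → root; P(2) = 0 → root.
P(1) = 0, so (t − 1) divides P(t); P is reducible.

No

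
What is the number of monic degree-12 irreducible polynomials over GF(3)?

Gauss's count: N_{3}(12) = (1/12) Σ_{d|12} μ(12/d)·3^d.
Divisors of 12: 1, 2, 3, 4, 6, 12; μ(12/d) for each: 0, 1, 0, -1, -1, 1.
Σ = 3^2 − 3^4 − 3^6 + 3^12 = 530640.
N = 530640/12 = 44220.

44220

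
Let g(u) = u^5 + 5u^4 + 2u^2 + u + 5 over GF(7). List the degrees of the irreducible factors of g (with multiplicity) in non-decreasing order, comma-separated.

Linear factors from roots: (u + 6), (u + 3).
Complete factorization: g(u) = (u + 3)·(u + 6)·(u^3 + 3u^2 + 4u + 3).
Factor degrees with multiplicity: 1 + 1 + 3 = 5.

1, 1, 3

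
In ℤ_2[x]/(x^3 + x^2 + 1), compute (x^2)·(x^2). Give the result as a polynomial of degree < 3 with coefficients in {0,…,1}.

Multiply in ℤ_2[x]: (x^2)·(x^2) = x^4.
Reduce using x^3 ≡ x^2 + 1 (mod x^3 + x^2 + 1).
Reduced: x^2 + x + 1.

x^2 + x + 1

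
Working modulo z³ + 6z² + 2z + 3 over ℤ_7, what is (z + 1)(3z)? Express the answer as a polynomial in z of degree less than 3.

Multiply in ℤ_7[z]: (z + 1)·(3z) = 3z² + 3z.
Reduced: 3z² + 3z.

3z^2 + 3z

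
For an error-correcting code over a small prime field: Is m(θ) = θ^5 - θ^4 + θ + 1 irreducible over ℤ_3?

Yes

Check for roots in ℤ_3: m(0) = 1; m(1) = 2; m(2) = 1.
No roots, so no linear factors.
Monic irreducibles of degree 2 over GF(3): θ^2 + 1, θ^2 + θ - 1, θ^2 - θ - 1.
None of them divide m (all give nonzero remainder).
No irreducible factor of degree ≤ 2 exists, so m is irreducible over GF(3).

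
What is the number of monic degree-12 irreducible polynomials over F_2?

335

The number of monic irreducibles of degree 12 over GF(2) is (1/12)·Σ_{d∣12} μ(12/d) 2^d.
Divisors of 12: 1, 2, 3, 4, 6, 12; μ(12/d) for each: 0, 1, 0, -1, -1, 1.
Σ = 2^2 − 2^4 − 2^6 + 2^12 = 4020.
N = 4020/12 = 335.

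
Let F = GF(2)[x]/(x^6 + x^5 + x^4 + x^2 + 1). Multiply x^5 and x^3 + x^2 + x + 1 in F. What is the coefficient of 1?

0

Multiply in GF(2)[x]: (x^5)·(x^3 + x^2 + x + 1) = x^8 + x^7 + x^6 + x^5.
Reduce using x^6 ≡ x^5 + x^4 + x^2 + 1 (mod x^6 + x^5 + x^4 + x^2 + 1).
Reduced: x^5 + x^4 + x^2.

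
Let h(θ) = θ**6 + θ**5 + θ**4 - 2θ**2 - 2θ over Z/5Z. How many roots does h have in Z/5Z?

Evaluate at each of the 5 elements of Z/5Z:
h(0) = 0 → root; h(1) = 4; h(2) = 0 → root; h(3) = 4; h(4) = 1.
Roots: {0, 2}.

2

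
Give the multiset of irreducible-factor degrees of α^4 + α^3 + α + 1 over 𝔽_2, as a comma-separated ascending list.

1, 1, 2

Write f(α) = α^4 + α^3 + α + 1.
Roots in 𝔽_2: f(0) = 1; f(1) = 0 → root.
Linear factors from roots: (α + 1).
Complete factorization: f(α) = (α + 1)^2·(α^2 + α + 1).
Factor degrees with multiplicity: 1 + 1 + 2 = 4.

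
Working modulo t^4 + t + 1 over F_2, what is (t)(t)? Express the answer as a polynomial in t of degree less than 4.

t^2

Multiply in F_2[t]: (t)·(t) = t^2.
Reduced: t^2.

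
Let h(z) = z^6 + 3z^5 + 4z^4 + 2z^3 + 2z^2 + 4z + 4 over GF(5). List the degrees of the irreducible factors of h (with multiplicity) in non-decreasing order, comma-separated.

1, 1, 1, 1, 2

Roots in GF(5): h(0) = 4; h(1) = 0 → root; h(2) = 0 → root; h(3) = 0 → root; h(4) = 2.
Linear factors from roots: (z + 4), (z + 3), (z + 2).
Complete factorization: h(z) = (z + 3)·(z + 4)·(z + 2)^2·(z^2 + 2z + 3).
Factor degrees with multiplicity: 1 + 1 + 1 + 1 + 2 = 6.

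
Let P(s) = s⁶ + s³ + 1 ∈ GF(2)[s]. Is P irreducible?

Yes

Check for roots in GF(2): P(0) = 1; P(1) = 1.
No roots, so no linear factors.
Monic irreducibles of degree 2 over GF(2): s² + s + 1.
None of them divide P (all give nonzero remainder).
Monic irreducibles of degree 3 over GF(2): s³ + s + 1, s³ + s² + 1.
None of them divide P (all give nonzero remainder).
No irreducible factor of degree ≤ 3 exists, so P is irreducible over GF(2).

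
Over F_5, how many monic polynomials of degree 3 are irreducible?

x^(5^3) − x is the product of all monic irreducibles of degree dividing 3; Möbius inversion gives N = (1/3) Σ μ(3/d)·5^d.
Divisors of 3: 1, 3; μ(3/d) for each: -1, 1.
Σ = − 5^1 + 5^3 = 120.
N = 120/3 = 40.

40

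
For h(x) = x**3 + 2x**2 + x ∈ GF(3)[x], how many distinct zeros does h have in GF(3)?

Evaluate at each of the 3 elements of GF(3):
h(0) = 0 → root; h(1) = 1; h(2) = 0 → root.
Roots: {0, 2}.

2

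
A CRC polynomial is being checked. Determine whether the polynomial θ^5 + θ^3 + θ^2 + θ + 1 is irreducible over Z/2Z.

Write m(θ) = θ^5 + θ^3 + θ^2 + θ + 1.
Check for roots in Z/2Z: m(0) = 1; m(1) = 1.
No roots, so no linear factors.
Monic irreducibles of degree 2 over GF(2): θ^2 + θ + 1.
None of them divide m (all give nonzero remainder).
No irreducible factor of degree ≤ 2 exists, so m is irreducible over GF(2).

Yes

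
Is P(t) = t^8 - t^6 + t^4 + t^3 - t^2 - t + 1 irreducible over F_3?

Yes

Check for roots in F_3: P(0) = 1; P(1) = 1; P(2) = 1.
No roots, so no linear factors.
Monic irreducibles of degree 2 over GF(3): t^2 + 1, t^2 + t - 1, t^2 - t - 1.
None of them divide P (all give nonzero remainder).
Degree-3 irreducible divisors: test the 8 monic irreducibles of degree 3 over GF(3).
None of them divide P (all give nonzero remainder).
Degree-4 irreducible divisors: test the 18 monic irreducibles of degree 4 over GF(3).
None of them divide P (all give nonzero remainder).
No irreducible factor of degree ≤ 4 exists, so P is irreducible over GF(3).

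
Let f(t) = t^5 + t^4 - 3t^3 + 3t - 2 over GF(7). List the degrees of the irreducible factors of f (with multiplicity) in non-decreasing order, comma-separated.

1, 1, 1, 2

Linear factors from roots: (t - 1), (t - 2), (t + 2).
Complete factorization: f(t) = (t + 2)·(t - 2)·(t - 1)·(t^2 + 2t + 3).
Factor degrees with multiplicity: 1 + 1 + 1 + 2 = 5.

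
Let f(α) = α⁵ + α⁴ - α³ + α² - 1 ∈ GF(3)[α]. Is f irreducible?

Yes

Check for roots in GF(3): f(0) = 2; f(1) = 1; f(2) = 1.
No roots, so no linear factors.
Monic irreducibles of degree 2 over GF(3): α² + 1, α² + α - 1, α² - α - 1.
None of them divide f (all give nonzero remainder).
No irreducible factor of degree ≤ 2 exists, so f is irreducible over GF(3).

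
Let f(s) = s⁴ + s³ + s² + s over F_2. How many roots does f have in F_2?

Evaluate at each of the 2 elements of F_2:
f(0) = 0 → root; f(1) = 0 → root.
Roots: {0, 1}.

2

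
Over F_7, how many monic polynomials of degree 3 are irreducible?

The number of monic irreducibles of degree 3 over GF(7) is (1/3)·Σ_{d∣3} μ(3/d) 7^d.
Divisors of 3: 1, 3; μ(3/d) for each: -1, 1.
Σ = − 7^1 + 7^3 = 336.
N = 336/3 = 112.

112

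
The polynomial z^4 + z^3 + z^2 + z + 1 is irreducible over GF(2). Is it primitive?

Write f(z) = z^4 + z^3 + z^2 + z + 1.
|GF(2^4)^×| = 2^4 − 1 = 15. Prime factorization: 15 = 3·5.
f is primitive ⇔ z has order 15 in GF(2)[z]/(f), i.e. z^(15/q) ≠ 1 for each prime q | 15.
z^(5) mod f = 1
z^(3) mod f = z^3.
Since z^(5) = 1, the order of z divides 5 < 15; not primitive.

No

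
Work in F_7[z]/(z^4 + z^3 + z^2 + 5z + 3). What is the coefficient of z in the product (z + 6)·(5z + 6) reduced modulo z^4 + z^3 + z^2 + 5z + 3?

Multiply in F_7[z]: (z + 6)·(5z + 6) = 5z^2 + z + 1.
Reduced: 5z^2 + z + 1.

1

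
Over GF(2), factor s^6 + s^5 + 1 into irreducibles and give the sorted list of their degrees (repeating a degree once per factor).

6

Write g(s) = s^6 + s^5 + 1.
Roots in GF(2): g(0) = 1; g(1) = 1.
Complete factorization: g(s) = (s^6 + s^5 + 1).
Factor degrees with multiplicity: 6 = 6.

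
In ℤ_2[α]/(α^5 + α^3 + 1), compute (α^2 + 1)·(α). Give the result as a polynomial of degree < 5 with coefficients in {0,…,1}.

α^3 + α

Multiply in ℤ_2[α]: (α^2 + 1)·(α) = α^3 + α.
Reduced: α^3 + α.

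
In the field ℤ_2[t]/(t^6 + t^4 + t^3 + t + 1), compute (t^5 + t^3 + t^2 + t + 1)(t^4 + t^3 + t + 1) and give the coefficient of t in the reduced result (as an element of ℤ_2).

1

Multiply in ℤ_2[t]: (t^5 + t^3 + t^2 + t + 1)·(t^4 + t^3 + t + 1) = t^9 + t^8 + t^7 + t^6 + t^5 + t^4 + t^3 + 1.
Reduce using t^6 ≡ t^4 + t^3 + t + 1 (mod t^6 + t^4 + t^3 + t + 1).
Reduced: t^4 + t^2 + t.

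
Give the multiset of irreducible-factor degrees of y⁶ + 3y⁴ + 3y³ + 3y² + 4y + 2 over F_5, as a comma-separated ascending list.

Write g(y) = y⁶ + 3y⁴ + 3y³ + 3y² + 4y + 2.
Roots in F_5: g(0) = 2; g(1) = 1; g(2) = 3; g(3) = 4; g(4) = 2.
Complete factorization: g(y) = (y⁶ + 3y⁴ + 3y³ + 3y² + 4y + 2).
Factor degrees with multiplicity: 6 = 6.

6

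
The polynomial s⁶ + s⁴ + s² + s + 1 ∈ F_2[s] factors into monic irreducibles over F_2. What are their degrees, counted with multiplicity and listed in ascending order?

Write f(s) = s⁶ + s⁴ + s² + s + 1.
Roots in F_2: f(0) = 1; f(1) = 1.
Complete factorization: f(s) = (s⁶ + s⁴ + s² + s + 1).
Factor degrees with multiplicity: 6 = 6.

6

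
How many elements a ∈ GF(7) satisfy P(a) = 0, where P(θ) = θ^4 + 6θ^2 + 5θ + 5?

2

Evaluate at each of the 7 elements of GF(7):
P(0) = 5; P(1) = 3; P(2) = 6; P(3) = 1; P(4) = 6; P(5) = 0 → root; P(6) = 0 → root.
Roots: {5, 6}.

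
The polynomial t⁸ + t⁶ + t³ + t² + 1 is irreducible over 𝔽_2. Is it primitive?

Write f(t) = t⁸ + t⁶ + t³ + t² + 1.
|GF(2^8)^×| = 2^8 − 1 = 255. Prime factorization: 255 = 3·5·17.
f is primitive ⇔ t has order 255 in GF(2)[t]/(f), i.e. t^(255/q) ≠ 1 for each prime q | 255.
t^(85) mod f = t⁴ + t³ + t².
t^(51) mod f = t⁷ + t⁵.
t^(15) mod f = t⁶ + t⁵ + t⁴ + t³ + t².
None equal 1, so t has full order 255; f is primitive.

Yes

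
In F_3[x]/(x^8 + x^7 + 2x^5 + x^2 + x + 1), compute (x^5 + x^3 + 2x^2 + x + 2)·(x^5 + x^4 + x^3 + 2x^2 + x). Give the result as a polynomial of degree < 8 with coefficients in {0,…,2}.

x^7 + 2x^6 + x^4 + 2x^3 + 2x^2 + 1

Multiply in F_3[x]: (x^5 + x^3 + 2x^2 + x + 2)·(x^5 + x^4 + x^3 + 2x^2 + x) = x^10 + x^9 + 2x^8 + 2x^7 + 2x^6 + x^5 + 2x^4 + 2x^2 + 2x.
Reduce using x^8 ≡ 2x^7 + x^5 + 2x^2 + 2x + 2 (mod x^8 + x^7 + 2x^5 + x^2 + x + 1).
Reduced: x^7 + 2x^6 + x^4 + 2x^3 + 2x^2 + 1.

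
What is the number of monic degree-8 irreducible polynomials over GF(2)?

30

By the necklace-counting formula, N_2(8) = (1/8) Σ_{d|8} μ(8/d)·2^d.
Divisors of 8: 1, 2, 4, 8; μ(8/d) for each: 0, 0, -1, 1.
Σ = − 2^4 + 2^8 = 240.
N = 240/8 = 30.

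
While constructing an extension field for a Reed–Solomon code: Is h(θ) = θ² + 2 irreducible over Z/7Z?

Yes

Check for roots in Z/7Z: h(0) = 2; h(1) = 3; h(2) = 6; h(3) = 4; h(4) = 4; h(5) = 6; h(6) = 3.
No roots. A degree-2 polynomial over a field with no linear factor is irreducible.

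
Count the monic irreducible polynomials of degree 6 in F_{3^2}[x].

The number of monic irreducibles of degree 6 over GF(9) is (1/6)·Σ_{d∣6} μ(6/d) 9^d.
Divisors of 6: 1, 2, 3, 6; μ(6/d) for each: 1, -1, -1, 1.
Σ = 9^1 − 9^2 − 9^3 + 9^6 = 530640.
N = 530640/6 = 88440.

88440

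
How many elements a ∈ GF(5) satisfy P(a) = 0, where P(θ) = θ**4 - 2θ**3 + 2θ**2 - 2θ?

1

Evaluate at each of the 5 elements of GF(5):
P(0) = 0 → root; P(1) = 4; P(2) = 4; P(3) = 4; P(4) = 2.
Roots: {0}.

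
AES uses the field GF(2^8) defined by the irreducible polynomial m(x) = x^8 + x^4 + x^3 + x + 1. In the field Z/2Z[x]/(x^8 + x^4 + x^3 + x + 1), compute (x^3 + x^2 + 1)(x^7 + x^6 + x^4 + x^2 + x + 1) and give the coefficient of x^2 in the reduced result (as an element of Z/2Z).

1

Multiply in Z/2Z[x]: (x^3 + x^2 + 1)·(x^7 + x^6 + x^4 + x^2 + x + 1) = x^10 + x^8 + x^5 + x^4 + x + 1.
Reduce using x^8 ≡ x^4 + x^3 + x + 1 (mod x^8 + x^4 + x^3 + x + 1).
Reduced: x^6 + x^2.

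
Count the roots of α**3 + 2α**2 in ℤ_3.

Write g(α) = α**3 + 2α**2.
Evaluate at each of the 3 elements of ℤ_3:
g(0) = 0 → root; g(1) = 0 → root; g(2) = 1.
Roots: {0, 1}.

2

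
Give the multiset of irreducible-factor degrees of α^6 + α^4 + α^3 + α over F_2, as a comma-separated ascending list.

Write g(α) = α^6 + α^4 + α^3 + α.
Roots in F_2: g(0) = 0 → root; g(1) = 0 → root.
Linear factors from roots: (α), (α + 1).
Complete factorization: g(α) = (α)·(α + 1)^3·(α^2 + α + 1).
Factor degrees with multiplicity: 1 + 1 + 1 + 1 + 2 = 6.

1, 1, 1, 1, 2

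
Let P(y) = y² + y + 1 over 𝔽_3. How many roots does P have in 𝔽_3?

Evaluate at each of the 3 elements of 𝔽_3:
P(0) = 1; P(1) = 0 → root; P(2) = 1.
Roots: {1}.

1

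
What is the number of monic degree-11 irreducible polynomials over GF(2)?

186

Gauss's count: N_{2}(11) = (1/11) Σ_{d|11} μ(11/d)·2^d.
Divisors of 11: 1, 11; μ(11/d) for each: -1, 1.
Σ = − 2^1 + 2^11 = 2046.
N = 2046/11 = 186.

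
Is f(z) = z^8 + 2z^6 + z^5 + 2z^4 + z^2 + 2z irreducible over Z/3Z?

No

Check for roots in Z/3Z: f(0) = 0 → root; f(1) = 0 → root; f(2) = 0 → root.
f(0) = 0, so (z) divides f(z); f is reducible.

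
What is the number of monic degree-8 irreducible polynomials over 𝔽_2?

30

By the necklace-counting formula, N_2(8) = (1/8) Σ_{d|8} μ(8/d)·2^d.
Divisors of 8: 1, 2, 4, 8; μ(8/d) for each: 0, 0, -1, 1.
Σ = − 2^4 + 2^8 = 240.
N = 240/8 = 30.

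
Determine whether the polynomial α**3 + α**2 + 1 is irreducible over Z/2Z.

Write h(α) = α**3 + α**2 + 1.
Check for roots in Z/2Z: h(0) = 1; h(1) = 1.
No roots. A degree-3 polynomial over a field with no linear factor is irreducible.

Yes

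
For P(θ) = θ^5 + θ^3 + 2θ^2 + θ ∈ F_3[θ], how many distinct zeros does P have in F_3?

1

Evaluate at each of the 3 elements of F_3:
P(0) = 0 → root; P(1) = 2; P(2) = 2.
Roots: {0}.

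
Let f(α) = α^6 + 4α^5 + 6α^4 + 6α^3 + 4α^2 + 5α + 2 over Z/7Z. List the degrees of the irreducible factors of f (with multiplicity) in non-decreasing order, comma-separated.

1, 1, 2, 2

Linear factors from roots: (α + 6), (α + 5).
Complete factorization: f(α) = (α + 5)·(α + 6)·(α^2 + 2α + 3)·(α^2 + 5α + 5).
Factor degrees with multiplicity: 1 + 1 + 2 + 2 = 6.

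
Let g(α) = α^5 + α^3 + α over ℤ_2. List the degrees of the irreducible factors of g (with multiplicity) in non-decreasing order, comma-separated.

1, 2, 2

Roots in ℤ_2: g(0) = 0 → root; g(1) = 1.
Linear factors from roots: (α).
Complete factorization: g(α) = (α)·(α^2 + α + 1)^2.
Factor degrees with multiplicity: 1 + 2 + 2 = 5.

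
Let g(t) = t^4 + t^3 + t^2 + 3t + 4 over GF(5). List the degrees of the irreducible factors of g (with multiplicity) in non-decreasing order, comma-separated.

1, 1, 2

Roots in GF(5): g(0) = 4; g(1) = 0 → root; g(2) = 3; g(3) = 0 → root; g(4) = 2.
Linear factors from roots: (t + 4), (t + 2).
Complete factorization: g(t) = (t + 2)·(t + 4)·(t^2 + 3).
Factor degrees with multiplicity: 1 + 1 + 2 = 4.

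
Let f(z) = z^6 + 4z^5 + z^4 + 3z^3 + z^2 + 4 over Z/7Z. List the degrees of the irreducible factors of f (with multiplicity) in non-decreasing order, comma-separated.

1, 1, 1, 3

Linear factors from roots: (z + 6), (z + 4), (z + 1).
Complete factorization: f(z) = (z + 1)·(z + 4)·(z + 6)·(z^3 + 2z + 6).
Factor degrees with multiplicity: 1 + 1 + 1 + 3 = 6.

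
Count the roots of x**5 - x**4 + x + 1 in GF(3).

0

Write g(x) = x**5 - x**4 + x + 1.
Evaluate at each of the 3 elements of GF(3):
g(0) = 1; g(1) = 2; g(2) = 1.
No element is a root.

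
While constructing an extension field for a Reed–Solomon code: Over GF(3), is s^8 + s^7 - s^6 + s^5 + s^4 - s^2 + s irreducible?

Write g(s) = s^8 + s^7 - s^6 + s^5 + s^4 - s^2 + s.
Check for roots in GF(3): g(0) = 0 → root; g(1) = 0 → root; g(2) = 0 → root.
g(0) = 0, so (s) divides g(s); g is reducible.

No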